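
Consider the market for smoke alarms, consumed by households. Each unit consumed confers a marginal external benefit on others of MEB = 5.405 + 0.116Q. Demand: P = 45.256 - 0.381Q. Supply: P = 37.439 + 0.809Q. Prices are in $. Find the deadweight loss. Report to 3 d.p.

Market equilibrium (private): 37.439 + 0.809Q = 45.256 - 0.381Q → Q_m = 6.5689.
Social marginal benefit = demand + MEB = 50.661 - 0.265Q.
Set SMB = MC: 50.661 - 0.265Q = 37.439 + 0.809Q → Q* = 12.3110.
The welfare-loss triangle has base |Q_m − Q*| and height MEB(Q_m) (the vertical gap between SMB and MC is zero at Q* and MEB at Q_m).
DWL = ½ × 5.7421 × 6.1670 = 17.7058.

DWL = $17.706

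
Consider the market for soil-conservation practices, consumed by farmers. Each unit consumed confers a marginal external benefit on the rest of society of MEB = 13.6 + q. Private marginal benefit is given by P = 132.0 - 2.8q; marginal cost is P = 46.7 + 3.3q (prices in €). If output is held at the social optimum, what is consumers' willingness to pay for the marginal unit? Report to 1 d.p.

Social marginal benefit = demand + MEB = 145.6 - 1.8q.
Set SMB = MC: 145.6 - 1.8q = 46.7 + 3.3q → q* = 19.3922.
Consumer price on the demand curve at q*: 132.0 − 2.8×19.3922 = 77.7018.

P = €77.7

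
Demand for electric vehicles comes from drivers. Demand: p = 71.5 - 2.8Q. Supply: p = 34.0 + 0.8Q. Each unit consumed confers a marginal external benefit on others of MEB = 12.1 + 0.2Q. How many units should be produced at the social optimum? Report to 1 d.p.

Social marginal benefit = demand + MEB = 83.6 - 2.6Q.
Set SMB = MC: 83.6 - 2.6Q = 34.0 + 0.8Q → Q* = 14.5882.

Q* = 14.6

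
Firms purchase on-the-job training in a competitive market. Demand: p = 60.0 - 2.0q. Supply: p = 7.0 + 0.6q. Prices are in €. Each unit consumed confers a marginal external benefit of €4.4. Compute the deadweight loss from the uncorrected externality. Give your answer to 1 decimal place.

Market equilibrium (private): 7.0 + 0.6q = 60.0 - 2.0q → q_m = 20.3846.
Social marginal benefit = demand + MEB = 64.4 - 2.0q.
Set SMB = MC: 64.4 - 2.0q = 7.0 + 0.6q → q* = 22.0769.
The welfare-loss triangle has base |q_m − q*| and height MEB(q_m) (the vertical gap between SMB and MC is zero at q* and MEB at q_m).
DWL = ½ × 1.6923 × 4.4000 = 3.7231.

DWL = €3.7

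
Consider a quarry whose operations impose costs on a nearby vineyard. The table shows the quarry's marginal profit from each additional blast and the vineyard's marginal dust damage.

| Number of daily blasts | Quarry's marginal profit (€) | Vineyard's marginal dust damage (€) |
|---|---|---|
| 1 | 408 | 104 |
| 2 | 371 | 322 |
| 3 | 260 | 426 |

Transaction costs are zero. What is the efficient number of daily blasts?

Bargaining reaches the level where marginal profit last exceeds marginal dust damage.
That holds through level 2 (371 ≥ 322) but not at 3 (260 < 426).

2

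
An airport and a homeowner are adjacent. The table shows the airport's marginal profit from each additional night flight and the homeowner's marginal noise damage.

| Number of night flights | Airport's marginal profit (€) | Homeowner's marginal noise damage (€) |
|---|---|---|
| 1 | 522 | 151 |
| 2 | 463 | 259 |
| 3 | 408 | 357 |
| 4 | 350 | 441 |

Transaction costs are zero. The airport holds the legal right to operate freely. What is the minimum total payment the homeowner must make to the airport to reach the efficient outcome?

Left alone the airport would choose level 4 (marginal profit stays positive).
Efficient level: k* = 3 (marginal profit ≥ marginal noise damage through 3).
The homeowner must at least cover the airport's forgone profit from cutting 4→3: 350 = 350.

€350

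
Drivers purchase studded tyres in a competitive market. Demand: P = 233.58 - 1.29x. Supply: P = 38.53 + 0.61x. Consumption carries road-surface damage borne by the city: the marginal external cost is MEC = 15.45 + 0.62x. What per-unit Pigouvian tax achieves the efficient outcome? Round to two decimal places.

Social marginal benefit = demand − MEC = 218.13 - 1.91x.
Set SMB = MC: 218.13 - 1.91x = 38.53 + 0.61x → x* = 71.2698.
The Pigouvian tax equals MEC at x*: 15.45 + 0.62×71.2698 = 59.6373.

tax = 59.64 per unit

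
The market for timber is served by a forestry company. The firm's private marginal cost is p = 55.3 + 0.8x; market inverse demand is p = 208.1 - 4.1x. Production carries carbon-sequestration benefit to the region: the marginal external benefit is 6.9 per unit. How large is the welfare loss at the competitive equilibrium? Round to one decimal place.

DWL = 4.9

Market equilibrium (private): 55.3 + 0.8x = 208.1 - 4.1x → x_m = 31.1837.
Social marginal cost = private MC − MEB = 48.4 + 0.8x.
Set SMC = demand: 48.4 + 0.8x = 208.1 - 4.1x → x* = 32.5918.
Height of the DWL triangle at x_m is demand(x_m) − SMC(x_m) = MEB(x_m) = 6.9000.
DWL = ½ × 1.4081 × 6.9000 = 4.8579.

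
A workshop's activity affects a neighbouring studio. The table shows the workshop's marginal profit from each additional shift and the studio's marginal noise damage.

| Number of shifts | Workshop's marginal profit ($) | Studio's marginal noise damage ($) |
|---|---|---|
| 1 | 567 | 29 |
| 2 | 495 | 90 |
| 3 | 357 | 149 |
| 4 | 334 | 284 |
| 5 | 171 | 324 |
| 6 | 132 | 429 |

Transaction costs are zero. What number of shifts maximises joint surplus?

Bargaining reaches the level where marginal profit last exceeds marginal noise damage.
That holds through level 4 (334 ≥ 284) but not at 5 (171 < 324).

4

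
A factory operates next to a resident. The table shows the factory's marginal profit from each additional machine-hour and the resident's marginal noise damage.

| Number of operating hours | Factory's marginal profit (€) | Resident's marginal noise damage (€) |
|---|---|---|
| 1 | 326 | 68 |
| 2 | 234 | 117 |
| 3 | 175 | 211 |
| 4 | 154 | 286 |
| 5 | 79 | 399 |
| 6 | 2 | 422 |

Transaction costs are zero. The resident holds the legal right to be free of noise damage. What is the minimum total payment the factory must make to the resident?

€185

Efficient level: marginal profit ≥ marginal noise damage through level 2, so k* = 2.
With the resident holding the right, the factory must at least compensate total damage at k*: 68 + 117 = 185.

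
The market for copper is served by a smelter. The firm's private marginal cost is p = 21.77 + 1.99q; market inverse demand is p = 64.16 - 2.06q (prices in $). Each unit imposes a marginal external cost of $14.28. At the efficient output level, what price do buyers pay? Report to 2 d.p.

Social marginal cost = private MC + MEC = 36.05 + 1.99q.
Set SMC = demand: 36.05 + 1.99q = 64.16 - 2.06q → q* = 6.9407.
Consumer price on the demand curve at q*: 64.16 − 2.06×6.9407 = 49.8622.

P = $49.86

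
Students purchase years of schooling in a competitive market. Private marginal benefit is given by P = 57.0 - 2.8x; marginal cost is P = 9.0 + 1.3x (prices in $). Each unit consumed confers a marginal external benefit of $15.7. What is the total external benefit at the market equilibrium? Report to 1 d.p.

Market equilibrium (private): 9.0 + 1.3x = 57.0 - 2.8x → x_m = 11.7073.
Total external benefit = MEB × x_m = 15.7 × 11.7073 = 183.8046.

$183.8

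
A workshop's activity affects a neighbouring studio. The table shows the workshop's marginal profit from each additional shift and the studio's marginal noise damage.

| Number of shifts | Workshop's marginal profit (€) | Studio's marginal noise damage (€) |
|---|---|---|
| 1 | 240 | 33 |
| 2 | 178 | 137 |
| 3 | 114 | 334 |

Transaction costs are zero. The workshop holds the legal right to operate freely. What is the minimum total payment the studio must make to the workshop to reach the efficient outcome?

Left alone the workshop would choose level 3 (marginal profit stays positive).
Efficient level: k* = 2 (marginal profit ≥ marginal noise damage through 2).
The studio must at least cover the workshop's forgone profit from cutting 3→2: 114 = 114.

€114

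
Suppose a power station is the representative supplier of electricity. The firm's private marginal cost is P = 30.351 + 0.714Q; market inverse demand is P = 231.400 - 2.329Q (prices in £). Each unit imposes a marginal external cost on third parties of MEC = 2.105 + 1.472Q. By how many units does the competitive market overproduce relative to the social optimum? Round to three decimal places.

22.006 units

Market equilibrium (private): 30.351 + 0.714Q = 231.400 - 2.329Q → Q_m = 66.0693.
Social marginal cost = private MC + MEC = 32.456 + 2.186Q.
Set SMC = demand: 32.456 + 2.186Q = 231.400 - 2.329Q → Q* = 44.0629.
Gap = |66.0693 − 44.0629| = 22.0064.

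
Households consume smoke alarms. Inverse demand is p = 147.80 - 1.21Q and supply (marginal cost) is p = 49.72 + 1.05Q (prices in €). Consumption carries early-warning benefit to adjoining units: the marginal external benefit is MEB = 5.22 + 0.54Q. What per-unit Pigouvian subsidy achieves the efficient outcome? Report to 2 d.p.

subsidy = €37.65 per unit

Social marginal benefit = demand + MEB = 153.02 - 0.67Q.
Set SMB = MC: 153.02 - 0.67Q = 49.72 + 1.05Q → Q* = 60.0581.
The Pigouvian subsidy equals MEB at Q*: 5.22 + 0.54×60.0581 = 37.6514.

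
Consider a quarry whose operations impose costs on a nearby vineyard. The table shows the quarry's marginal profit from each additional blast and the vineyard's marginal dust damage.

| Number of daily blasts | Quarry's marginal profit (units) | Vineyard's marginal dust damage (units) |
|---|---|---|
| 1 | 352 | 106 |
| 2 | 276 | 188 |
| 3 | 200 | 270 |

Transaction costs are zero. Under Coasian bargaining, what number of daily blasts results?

2

Bargaining reaches the level where marginal profit last exceeds marginal dust damage.
That holds through level 2 (276 ≥ 188) but not at 3 (200 < 270).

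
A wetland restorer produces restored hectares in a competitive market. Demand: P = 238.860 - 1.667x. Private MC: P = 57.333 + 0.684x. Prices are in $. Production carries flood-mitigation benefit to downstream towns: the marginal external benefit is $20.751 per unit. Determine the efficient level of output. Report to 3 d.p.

Social marginal cost = private MC − MEB = 36.582 + 0.684x.
Set SMC = demand: 36.582 + 0.684x = 238.860 - 1.667x → x* = 86.0391.

x* = 86.039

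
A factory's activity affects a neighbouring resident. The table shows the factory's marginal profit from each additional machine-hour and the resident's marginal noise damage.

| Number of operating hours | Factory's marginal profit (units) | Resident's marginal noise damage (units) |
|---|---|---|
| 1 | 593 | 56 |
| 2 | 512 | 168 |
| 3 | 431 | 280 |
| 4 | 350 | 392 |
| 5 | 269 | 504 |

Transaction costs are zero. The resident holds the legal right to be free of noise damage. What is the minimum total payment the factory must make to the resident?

Efficient level: marginal profit ≥ marginal noise damage through level 3, so k* = 3.
With the resident holding the right, the factory must at least compensate total damage at k*: 56 + 168 + 280 = 504.

504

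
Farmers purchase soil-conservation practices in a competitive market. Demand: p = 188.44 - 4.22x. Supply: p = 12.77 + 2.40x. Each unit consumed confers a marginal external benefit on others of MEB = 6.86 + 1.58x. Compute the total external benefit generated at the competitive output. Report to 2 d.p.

Market equilibrium (private): 12.77 + 2.40x = 188.44 - 4.22x → x_m = 26.5363.
Total external benefit = ∫₀^{x_m} (6.86 + 1.58x) dx = 6.86×26.5363 + ½×1.58×26.5363² = 738.3374.

738.34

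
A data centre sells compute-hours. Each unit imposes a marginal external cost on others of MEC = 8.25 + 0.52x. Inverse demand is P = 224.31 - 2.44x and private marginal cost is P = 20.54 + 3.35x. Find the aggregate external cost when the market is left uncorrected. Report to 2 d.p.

Market equilibrium (private): 20.54 + 3.35x = 224.31 - 2.44x → x_m = 35.1934.
Total external cost = ∫₀^{x_m} (8.25 + 0.52x) dx = 8.25×35.1934 + ½×0.52×35.1934² = 612.3752.

612.38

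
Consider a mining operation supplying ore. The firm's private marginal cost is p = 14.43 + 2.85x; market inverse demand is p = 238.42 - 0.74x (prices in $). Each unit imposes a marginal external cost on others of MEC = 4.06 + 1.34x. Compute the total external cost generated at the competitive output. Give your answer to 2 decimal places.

$2861.53

Market equilibrium (private): 14.43 + 2.85x = 238.42 - 0.74x → x_m = 62.3928.
Total external cost = ∫₀^{x_m} (4.06 + 1.34x) dx = 4.06×62.3928 + ½×1.34×62.3928² = 2861.5320.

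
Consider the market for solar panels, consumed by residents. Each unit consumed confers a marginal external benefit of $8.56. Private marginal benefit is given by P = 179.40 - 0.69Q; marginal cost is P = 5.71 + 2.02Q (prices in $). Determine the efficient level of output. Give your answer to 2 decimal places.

Q* = 67.25

Social marginal benefit = demand + MEB = 187.96 - 0.69Q.
Set SMB = MC: 187.96 - 0.69Q = 5.71 + 2.02Q → Q* = 67.2509.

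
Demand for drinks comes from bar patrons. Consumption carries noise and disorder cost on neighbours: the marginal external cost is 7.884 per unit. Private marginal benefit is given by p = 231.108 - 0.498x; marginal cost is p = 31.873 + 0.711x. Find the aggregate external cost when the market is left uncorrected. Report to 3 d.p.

Market equilibrium (private): 31.873 + 0.711x = 231.108 - 0.498x → x_m = 164.7932.
Total external cost = MEC × x_m = 7.884 × 164.7932 = 1299.2296.

1299.230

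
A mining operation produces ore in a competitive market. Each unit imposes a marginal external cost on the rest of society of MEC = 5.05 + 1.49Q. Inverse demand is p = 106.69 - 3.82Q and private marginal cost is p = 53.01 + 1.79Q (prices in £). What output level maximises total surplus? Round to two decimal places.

Q* = 6.85

Social marginal cost = private MC + MEC = 58.06 + 3.28Q.
Set SMC = demand: 58.06 + 3.28Q = 106.69 - 3.82Q → Q* = 6.8493.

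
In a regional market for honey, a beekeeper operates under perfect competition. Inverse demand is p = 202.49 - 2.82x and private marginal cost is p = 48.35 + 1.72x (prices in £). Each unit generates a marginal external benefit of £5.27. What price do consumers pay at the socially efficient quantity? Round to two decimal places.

P = £103.47

Social marginal cost = private MC − MEB = 43.08 + 1.72x.
Set SMC = demand: 43.08 + 1.72x = 202.49 - 2.82x → x* = 35.1123.
Consumer price on the demand curve at x*: 202.49 − 2.82×35.1123 = 103.4733.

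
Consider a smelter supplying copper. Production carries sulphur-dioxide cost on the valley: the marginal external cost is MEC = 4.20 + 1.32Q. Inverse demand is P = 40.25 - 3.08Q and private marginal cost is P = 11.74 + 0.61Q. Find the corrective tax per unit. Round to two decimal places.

tax = 10.61 per unit

Social marginal cost = private MC + MEC = 15.94 + 1.93Q.
Set SMC = demand: 15.94 + 1.93Q = 40.25 - 3.08Q → Q* = 4.8523.
The Pigouvian tax equals MEC at Q*: 4.20 + 1.32×4.8523 = 10.6050.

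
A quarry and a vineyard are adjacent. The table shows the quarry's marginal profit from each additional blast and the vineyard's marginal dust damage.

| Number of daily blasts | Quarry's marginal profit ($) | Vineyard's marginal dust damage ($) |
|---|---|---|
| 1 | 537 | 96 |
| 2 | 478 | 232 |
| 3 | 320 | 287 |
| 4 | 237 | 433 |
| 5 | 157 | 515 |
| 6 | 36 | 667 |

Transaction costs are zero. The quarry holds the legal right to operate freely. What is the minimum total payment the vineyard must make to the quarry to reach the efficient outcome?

$430

Left alone the quarry would choose level 6 (marginal profit stays positive).
Efficient level: k* = 3 (marginal profit ≥ marginal dust damage through 3).
The vineyard must at least cover the quarry's forgone profit from cutting 6→3: 237 + 157 + 36 = 430.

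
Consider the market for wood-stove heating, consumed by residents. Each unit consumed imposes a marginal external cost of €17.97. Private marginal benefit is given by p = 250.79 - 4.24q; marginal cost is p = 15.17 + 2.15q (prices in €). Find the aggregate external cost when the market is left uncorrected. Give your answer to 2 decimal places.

€662.61

Market equilibrium (private): 15.17 + 2.15q = 250.79 - 4.24q → q_m = 36.8732.
Total external cost = MEC × q_m = 17.97 × 36.8732 = 662.6114.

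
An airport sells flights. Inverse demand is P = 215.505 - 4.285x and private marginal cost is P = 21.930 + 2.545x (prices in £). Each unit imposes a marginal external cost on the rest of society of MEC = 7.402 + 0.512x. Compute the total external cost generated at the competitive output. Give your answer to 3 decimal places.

£415.422

Market equilibrium (private): 21.930 + 2.545x = 215.505 - 4.285x → x_m = 28.3419.
Total external cost = ∫₀^{x_m} (7.402 + 0.512x) dx = 7.402×28.3419 + ½×0.512×28.3419² = 415.4221.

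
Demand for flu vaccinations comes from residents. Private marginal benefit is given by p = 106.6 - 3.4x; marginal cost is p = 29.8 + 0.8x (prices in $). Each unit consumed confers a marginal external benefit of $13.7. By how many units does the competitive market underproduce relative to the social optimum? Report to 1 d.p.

Market equilibrium (private): 29.8 + 0.8x = 106.6 - 3.4x → x_m = 18.2857.
Social marginal benefit = demand + MEB = 120.3 - 3.4x.
Set SMB = MC: 120.3 - 3.4x = 29.8 + 0.8x → x* = 21.5476.
Gap = |18.2857 − 21.5476| = 3.2619.

3.3 units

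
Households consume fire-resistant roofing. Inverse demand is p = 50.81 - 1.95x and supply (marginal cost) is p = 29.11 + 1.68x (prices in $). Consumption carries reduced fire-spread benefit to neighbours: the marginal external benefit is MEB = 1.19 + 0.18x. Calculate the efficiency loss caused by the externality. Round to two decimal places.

Market equilibrium (private): 29.11 + 1.68x = 50.81 - 1.95x → x_m = 5.9780.
Social marginal benefit = demand + MEB = 52.00 - 1.77x.
Set SMB = MC: 52.00 - 1.77x = 29.11 + 1.68x → x* = 6.6348.
The welfare-loss triangle has base |x_m − x*| and height MEB(x_m) (the vertical gap between SMB and MC is zero at x* and MEB at x_m).
DWL = ½ × 0.6568 × 2.2660 = 0.7442.

DWL = $0.74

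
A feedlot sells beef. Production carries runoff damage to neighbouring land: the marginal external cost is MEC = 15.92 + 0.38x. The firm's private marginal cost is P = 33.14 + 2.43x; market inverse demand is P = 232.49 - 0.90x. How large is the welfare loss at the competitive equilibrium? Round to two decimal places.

DWL = 201.52

Market equilibrium (private): 33.14 + 2.43x = 232.49 - 0.90x → x_m = 59.8649.
Social marginal cost = private MC + MEC = 49.06 + 2.81x.
Set SMC = demand: 49.06 + 2.81x = 232.49 - 0.90x → x* = 49.4420.
The welfare-loss triangle has base |x_m − x*| and height MEC(x_m) (the vertical gap between SMC and demand is zero at x* and MEC at x_m).
DWL = ½ × 10.4229 × 38.6686 = 201.5195.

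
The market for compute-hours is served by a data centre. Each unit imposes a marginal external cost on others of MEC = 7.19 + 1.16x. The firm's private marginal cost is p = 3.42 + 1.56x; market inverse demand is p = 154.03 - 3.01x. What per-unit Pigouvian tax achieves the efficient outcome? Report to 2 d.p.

tax = 36.22 per unit

Social marginal cost = private MC + MEC = 10.61 + 2.72x.
Set SMC = demand: 10.61 + 2.72x = 154.03 - 3.01x → x* = 25.0297.
The Pigouvian tax equals MEC at x*: 7.19 + 1.16×25.0297 = 36.2245.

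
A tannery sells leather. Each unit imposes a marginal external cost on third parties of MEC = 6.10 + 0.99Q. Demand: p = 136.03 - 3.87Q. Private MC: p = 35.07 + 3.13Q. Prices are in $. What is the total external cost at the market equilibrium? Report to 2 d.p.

$190.95

Market equilibrium (private): 35.07 + 3.13Q = 136.03 - 3.87Q → Q_m = 14.4229.
Total external cost = ∫₀^{Q_m} (6.10 + 0.99Q) dQ = 6.10×14.4229 + ½×0.99×14.4229² = 190.9496.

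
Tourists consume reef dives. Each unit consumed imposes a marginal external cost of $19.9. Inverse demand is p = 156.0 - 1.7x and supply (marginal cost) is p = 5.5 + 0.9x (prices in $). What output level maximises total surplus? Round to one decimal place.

Social marginal benefit = demand − MEC = 136.1 - 1.7x.
Set SMB = MC: 136.1 - 1.7x = 5.5 + 0.9x → x* = 50.2308.

x* = 50.2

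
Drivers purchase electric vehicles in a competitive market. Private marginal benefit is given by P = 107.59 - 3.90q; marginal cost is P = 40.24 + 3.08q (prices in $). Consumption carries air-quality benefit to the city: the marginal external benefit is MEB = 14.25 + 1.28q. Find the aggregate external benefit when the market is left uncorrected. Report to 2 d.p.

Market equilibrium (private): 40.24 + 3.08q = 107.59 - 3.90q → q_m = 9.6490.
Total external benefit = ∫₀^{q_m} (14.25 + 1.28q) dq = 14.25×9.6490 + ½×1.28×9.6490² = 197.0843.

$197.08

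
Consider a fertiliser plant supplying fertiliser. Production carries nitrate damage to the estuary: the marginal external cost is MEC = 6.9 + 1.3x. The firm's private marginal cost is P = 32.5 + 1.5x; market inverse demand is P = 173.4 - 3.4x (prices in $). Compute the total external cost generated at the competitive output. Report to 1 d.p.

$735.9

Market equilibrium (private): 32.5 + 1.5x = 173.4 - 3.4x → x_m = 28.7551.
Total external cost = ∫₀^{x_m} (6.9 + 1.3x) dx = 6.9×28.7551 + ½×1.3×28.7551² = 735.8664.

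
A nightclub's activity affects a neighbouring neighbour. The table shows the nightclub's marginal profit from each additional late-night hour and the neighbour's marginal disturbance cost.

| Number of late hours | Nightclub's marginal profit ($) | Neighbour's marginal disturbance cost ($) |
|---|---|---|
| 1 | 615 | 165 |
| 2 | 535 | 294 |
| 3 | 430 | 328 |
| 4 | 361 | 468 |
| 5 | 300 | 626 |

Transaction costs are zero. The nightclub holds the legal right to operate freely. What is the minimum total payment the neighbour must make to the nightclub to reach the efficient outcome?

$661

Left alone the nightclub would choose level 5 (marginal profit stays positive).
Efficient level: k* = 3 (marginal profit ≥ marginal disturbance cost through 3).
The neighbour must at least cover the nightclub's forgone profit from cutting 5→3: 361 + 300 = 661.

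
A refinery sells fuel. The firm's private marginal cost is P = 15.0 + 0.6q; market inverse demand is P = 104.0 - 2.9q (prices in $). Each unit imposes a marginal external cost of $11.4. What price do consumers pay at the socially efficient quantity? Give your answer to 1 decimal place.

P = $39.7

Social marginal cost = private MC + MEC = 26.4 + 0.6q.
Set SMC = demand: 26.4 + 0.6q = 104.0 - 2.9q → q* = 22.1714.
Consumer price on the demand curve at q*: 104.0 − 2.9×22.1714 = 39.7029.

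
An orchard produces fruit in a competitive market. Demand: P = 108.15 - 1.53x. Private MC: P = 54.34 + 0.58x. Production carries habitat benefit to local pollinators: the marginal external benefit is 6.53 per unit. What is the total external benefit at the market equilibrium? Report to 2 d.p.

Market equilibrium (private): 54.34 + 0.58x = 108.15 - 1.53x → x_m = 25.5024.
Total external benefit = MEB × x_m = 6.53 × 25.5024 = 166.5307.

166.53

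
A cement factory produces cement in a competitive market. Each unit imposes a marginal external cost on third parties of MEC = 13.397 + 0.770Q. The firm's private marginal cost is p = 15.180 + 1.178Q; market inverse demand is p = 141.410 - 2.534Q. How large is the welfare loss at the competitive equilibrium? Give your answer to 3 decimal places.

DWL = 174.777

Market equilibrium (private): 15.180 + 1.178Q = 141.410 - 2.534Q → Q_m = 34.0059.
Social marginal cost = private MC + MEC = 28.577 + 1.948Q.
Set SMC = demand: 28.577 + 1.948Q = 141.410 - 2.534Q → Q* = 25.1747.
Height of the DWL triangle at Q_m is SMC(Q_m) − demand(Q_m) = MEC(Q_m) = 39.5816.
DWL = ½ × 8.8312 × 39.5816 = 174.7765.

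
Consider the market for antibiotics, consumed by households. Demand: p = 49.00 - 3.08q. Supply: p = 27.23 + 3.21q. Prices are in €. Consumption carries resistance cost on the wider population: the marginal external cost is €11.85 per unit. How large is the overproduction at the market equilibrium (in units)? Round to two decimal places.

1.88 units

Market equilibrium (private): 27.23 + 3.21q = 49.00 - 3.08q → q_m = 3.4610.
Social marginal benefit = demand − MEC = 37.15 - 3.08q.
Set SMB = MC: 37.15 - 3.08q = 27.23 + 3.21q → q* = 1.5771.
Gap = |3.4610 − 1.5771| = 1.8839.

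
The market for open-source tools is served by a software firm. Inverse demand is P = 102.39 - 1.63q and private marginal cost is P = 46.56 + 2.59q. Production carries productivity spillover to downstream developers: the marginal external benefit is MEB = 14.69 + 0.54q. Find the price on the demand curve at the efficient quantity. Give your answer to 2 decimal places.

P = 71.15

Social marginal cost = private MC − MEB = 31.87 + 2.05q.
Set SMC = demand: 31.87 + 2.05q = 102.39 - 1.63q → q* = 19.1630.
Consumer price on the demand curve at q*: 102.39 − 1.63×19.1630 = 71.1543.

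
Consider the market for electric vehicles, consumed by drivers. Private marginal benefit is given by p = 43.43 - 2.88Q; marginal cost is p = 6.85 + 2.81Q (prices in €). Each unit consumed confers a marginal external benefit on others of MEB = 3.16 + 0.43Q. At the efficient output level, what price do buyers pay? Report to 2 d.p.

Social marginal benefit = demand + MEB = 46.59 - 2.45Q.
Set SMB = MC: 46.59 - 2.45Q = 6.85 + 2.81Q → Q* = 7.5551.
Consumer price on the demand curve at Q*: 43.43 − 2.88×7.5551 = 21.6713.

P = €21.67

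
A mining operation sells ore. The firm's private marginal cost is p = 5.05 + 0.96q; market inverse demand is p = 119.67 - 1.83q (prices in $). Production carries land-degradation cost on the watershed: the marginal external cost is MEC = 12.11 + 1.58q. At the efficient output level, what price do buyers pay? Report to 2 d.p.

P = $76.74

Social marginal cost = private MC + MEC = 17.16 + 2.54q.
Set SMC = demand: 17.16 + 2.54q = 119.67 - 1.83q → q* = 23.4577.
Consumer price on the demand curve at q*: 119.67 − 1.83×23.4577 = 76.7424.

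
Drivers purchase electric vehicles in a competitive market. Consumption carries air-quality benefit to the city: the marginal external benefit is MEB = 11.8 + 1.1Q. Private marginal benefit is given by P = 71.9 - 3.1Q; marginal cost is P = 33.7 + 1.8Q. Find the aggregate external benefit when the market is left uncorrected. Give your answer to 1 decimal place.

Market equilibrium (private): 33.7 + 1.8Q = 71.9 - 3.1Q → Q_m = 7.7959.
Total external benefit = ∫₀^{Q_m} (11.8 + 1.1Q) dQ = 11.8×7.7959 + ½×1.1×7.7959² = 125.4185.

125.4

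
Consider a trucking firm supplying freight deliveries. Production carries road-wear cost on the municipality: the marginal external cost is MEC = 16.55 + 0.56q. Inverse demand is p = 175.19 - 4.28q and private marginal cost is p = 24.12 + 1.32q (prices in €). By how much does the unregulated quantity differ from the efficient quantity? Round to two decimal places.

Market equilibrium (private): 24.12 + 1.32q = 175.19 - 4.28q → q_m = 26.9768.
Social marginal cost = private MC + MEC = 40.67 + 1.88q.
Set SMC = demand: 40.67 + 1.88q = 175.19 - 4.28q → q* = 21.8377.
Gap = |26.9768 − 21.8377| = 5.1391.

5.14 units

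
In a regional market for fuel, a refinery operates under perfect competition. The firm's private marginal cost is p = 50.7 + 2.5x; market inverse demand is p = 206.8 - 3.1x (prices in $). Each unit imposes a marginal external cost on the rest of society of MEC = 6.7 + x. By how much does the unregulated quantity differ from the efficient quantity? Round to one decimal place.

5.2 units

Market equilibrium (private): 50.7 + 2.5x = 206.8 - 3.1x → x_m = 27.8750.
Social marginal cost = private MC + MEC = 57.4 + 3.5x.
Set SMC = demand: 57.4 + 3.5x = 206.8 - 3.1x → x* = 22.6364.
Gap = |27.8750 − 22.6364| = 5.2386.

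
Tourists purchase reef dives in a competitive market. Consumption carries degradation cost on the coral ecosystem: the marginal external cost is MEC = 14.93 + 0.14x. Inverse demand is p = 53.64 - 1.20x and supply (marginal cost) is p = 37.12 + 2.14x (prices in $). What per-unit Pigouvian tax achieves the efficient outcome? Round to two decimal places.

tax = $14.99 per unit

Social marginal benefit = demand − MEC = 38.71 - 1.34x.
Set SMB = MC: 38.71 - 1.34x = 37.12 + 2.14x → x* = 0.4569.
The Pigouvian tax equals MEC at x*: 14.93 + 0.14×0.4569 = 14.9940.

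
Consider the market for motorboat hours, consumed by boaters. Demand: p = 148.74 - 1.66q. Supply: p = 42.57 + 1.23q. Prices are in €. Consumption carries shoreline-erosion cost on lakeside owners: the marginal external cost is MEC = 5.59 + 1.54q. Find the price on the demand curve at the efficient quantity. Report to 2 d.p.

P = €111.05

Social marginal benefit = demand − MEC = 143.15 - 3.20q.
Set SMB = MC: 143.15 - 3.20q = 42.57 + 1.23q → q* = 22.7043.
Consumer price on the demand curve at q*: 148.74 − 1.66×22.7043 = 111.0509.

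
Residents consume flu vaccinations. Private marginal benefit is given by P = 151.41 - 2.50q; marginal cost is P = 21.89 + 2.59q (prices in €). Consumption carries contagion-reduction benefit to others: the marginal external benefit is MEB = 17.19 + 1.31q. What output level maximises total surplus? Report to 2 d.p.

Social marginal benefit = demand + MEB = 168.60 - 1.19q.
Set SMB = MC: 168.60 - 1.19q = 21.89 + 2.59q → q* = 38.8122.

q* = 38.81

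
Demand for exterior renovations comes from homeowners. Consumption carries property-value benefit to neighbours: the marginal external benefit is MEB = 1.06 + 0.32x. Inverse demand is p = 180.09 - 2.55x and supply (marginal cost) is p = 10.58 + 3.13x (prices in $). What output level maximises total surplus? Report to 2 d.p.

x* = 31.82

Social marginal benefit = demand + MEB = 181.15 - 2.23x.
Set SMB = MC: 181.15 - 2.23x = 10.58 + 3.13x → x* = 31.8228.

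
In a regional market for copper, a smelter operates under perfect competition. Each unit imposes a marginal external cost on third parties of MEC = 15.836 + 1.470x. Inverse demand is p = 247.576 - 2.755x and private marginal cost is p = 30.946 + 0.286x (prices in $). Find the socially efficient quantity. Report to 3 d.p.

x* = 44.512

Social marginal cost = private MC + MEC = 46.782 + 1.756x.
Set SMC = demand: 46.782 + 1.756x = 247.576 - 2.755x → x* = 44.5121.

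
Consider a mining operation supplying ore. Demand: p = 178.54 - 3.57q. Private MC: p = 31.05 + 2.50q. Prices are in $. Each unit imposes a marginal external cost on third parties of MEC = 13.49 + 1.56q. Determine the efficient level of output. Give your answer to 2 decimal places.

q* = 17.56

Social marginal cost = private MC + MEC = 44.54 + 4.06q.
Set SMC = demand: 44.54 + 4.06q = 178.54 - 3.57q → q* = 17.5623.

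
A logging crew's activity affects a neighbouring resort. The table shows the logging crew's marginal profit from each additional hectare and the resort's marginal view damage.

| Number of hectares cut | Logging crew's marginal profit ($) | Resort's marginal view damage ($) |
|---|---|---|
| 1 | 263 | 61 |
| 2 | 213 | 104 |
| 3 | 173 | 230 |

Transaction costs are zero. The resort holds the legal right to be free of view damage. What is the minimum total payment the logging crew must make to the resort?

Efficient level: marginal profit ≥ marginal view damage through level 2, so k* = 2.
With the resort holding the right, the logging crew must at least compensate total damage at k*: 61 + 104 = 165.

$165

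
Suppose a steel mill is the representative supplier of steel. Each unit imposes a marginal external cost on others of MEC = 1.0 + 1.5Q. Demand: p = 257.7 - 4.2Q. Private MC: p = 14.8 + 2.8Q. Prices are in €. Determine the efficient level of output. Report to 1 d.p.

Social marginal cost = private MC + MEC = 15.8 + 4.3Q.
Set SMC = demand: 15.8 + 4.3Q = 257.7 - 4.2Q → Q* = 28.4588.

Q* = 28.5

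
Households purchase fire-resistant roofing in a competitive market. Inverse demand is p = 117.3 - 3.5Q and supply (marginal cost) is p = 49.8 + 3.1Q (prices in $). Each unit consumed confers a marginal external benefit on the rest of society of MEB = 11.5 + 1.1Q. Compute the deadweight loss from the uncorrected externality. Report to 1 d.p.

Market equilibrium (private): 49.8 + 3.1Q = 117.3 - 3.5Q → Q_m = 10.2273.
Social marginal benefit = demand + MEB = 128.8 - 2.4Q.
Set SMB = MC: 128.8 - 2.4Q = 49.8 + 3.1Q → Q* = 14.3636.
The welfare-loss triangle has base |Q_m − Q*| and height MEB(Q_m) (the vertical gap between SMB and MC is zero at Q* and MEB at Q_m).
DWL = ½ × 4.1363 × 22.7500 = 47.0504.

DWL = $47.1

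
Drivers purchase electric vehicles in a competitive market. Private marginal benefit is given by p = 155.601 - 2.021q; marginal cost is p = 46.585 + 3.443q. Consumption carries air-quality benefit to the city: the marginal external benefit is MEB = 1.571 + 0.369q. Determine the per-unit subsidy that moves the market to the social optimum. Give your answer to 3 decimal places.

subsidy = 9.580 per unit

Social marginal benefit = demand + MEB = 157.172 - 1.652q.
Set SMB = MC: 157.172 - 1.652q = 46.585 + 3.443q → q* = 21.7050.
The Pigouvian subsidy equals MEB at q*: 1.571 + 0.369×21.7050 = 9.5801.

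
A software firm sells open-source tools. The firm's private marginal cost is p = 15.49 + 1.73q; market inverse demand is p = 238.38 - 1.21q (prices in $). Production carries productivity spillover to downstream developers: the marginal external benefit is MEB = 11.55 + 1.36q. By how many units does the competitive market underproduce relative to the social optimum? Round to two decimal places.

Market equilibrium (private): 15.49 + 1.73q = 238.38 - 1.21q → q_m = 75.8129.
Social marginal cost = private MC − MEB = 3.94 + 0.37q.
Set SMC = demand: 3.94 + 0.37q = 238.38 - 1.21q → q* = 148.3797.
Gap = |75.8129 − 148.3797| = 72.5668.

72.57 units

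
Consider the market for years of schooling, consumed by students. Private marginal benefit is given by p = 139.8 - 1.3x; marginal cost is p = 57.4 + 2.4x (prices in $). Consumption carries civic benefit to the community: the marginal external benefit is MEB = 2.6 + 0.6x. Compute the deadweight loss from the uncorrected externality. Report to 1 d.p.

Market equilibrium (private): 57.4 + 2.4x = 139.8 - 1.3x → x_m = 22.2703.
Social marginal benefit = demand + MEB = 142.4 - 0.7x.
Set SMB = MC: 142.4 - 0.7x = 57.4 + 2.4x → x* = 27.4194.
The loss is the area between SMB and MC from x* to x_m; with linear curves that's a triangle of height MEB(x_m).
DWL = ½ × 5.1491 × 15.9622 = 41.0955.

DWL = $41.1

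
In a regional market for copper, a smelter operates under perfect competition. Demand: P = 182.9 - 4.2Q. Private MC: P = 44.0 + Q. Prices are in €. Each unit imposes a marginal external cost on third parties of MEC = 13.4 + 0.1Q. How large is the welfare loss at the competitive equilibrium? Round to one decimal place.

Market equilibrium (private): 44.0 + Q = 182.9 - 4.2Q → Q_m = 26.7115.
Social marginal cost = private MC + MEC = 57.4 + 1.1Q.
Set SMC = demand: 57.4 + 1.1Q = 182.9 - 4.2Q → Q* = 23.6792.
Height of the DWL triangle at Q_m is SMC(Q_m) − demand(Q_m) = MEC(Q_m) = 16.0712.
DWL = ½ × 3.0323 × 16.0712 = 24.3663.

DWL = €24.4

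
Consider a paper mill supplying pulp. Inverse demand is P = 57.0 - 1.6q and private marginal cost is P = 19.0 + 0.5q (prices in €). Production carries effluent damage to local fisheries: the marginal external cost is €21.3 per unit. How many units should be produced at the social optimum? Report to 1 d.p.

q* = 8.0

Social marginal cost = private MC + MEC = 40.3 + 0.5q.
Set SMC = demand: 40.3 + 0.5q = 57.0 - 1.6q → q* = 7.9524.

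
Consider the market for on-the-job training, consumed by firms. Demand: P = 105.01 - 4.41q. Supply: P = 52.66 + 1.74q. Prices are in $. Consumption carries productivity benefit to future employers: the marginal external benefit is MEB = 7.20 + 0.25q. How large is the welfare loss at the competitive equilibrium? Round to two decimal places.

Market equilibrium (private): 52.66 + 1.74q = 105.01 - 4.41q → q_m = 8.5122.
Social marginal benefit = demand + MEB = 112.21 - 4.16q.
Set SMB = MC: 112.21 - 4.16q = 52.66 + 1.74q → q* = 10.0932.
The loss is the area between SMB and MC from q* to q_m; with linear curves that's a triangle of height MEB(q_m).
DWL = ½ × 1.5810 × 9.3280 = 7.3738.

DWL = $7.37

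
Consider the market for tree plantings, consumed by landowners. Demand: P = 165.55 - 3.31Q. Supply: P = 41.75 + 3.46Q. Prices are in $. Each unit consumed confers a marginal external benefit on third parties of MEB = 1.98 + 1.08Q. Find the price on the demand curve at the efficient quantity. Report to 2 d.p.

Social marginal benefit = demand + MEB = 167.53 - 2.23Q.
Set SMB = MC: 167.53 - 2.23Q = 41.75 + 3.46Q → Q* = 22.1054.
Consumer price on the demand curve at Q*: 165.55 − 3.31×22.1054 = 92.3811.

P = $92.38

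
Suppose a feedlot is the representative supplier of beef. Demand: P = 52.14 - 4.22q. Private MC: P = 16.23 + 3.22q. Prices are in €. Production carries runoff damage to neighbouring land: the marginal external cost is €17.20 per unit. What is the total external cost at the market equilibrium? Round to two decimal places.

€83.02

Market equilibrium (private): 16.23 + 3.22q = 52.14 - 4.22q → q_m = 4.8266.
Total external cost = MEC × q_m = 17.20 × 4.8266 = 83.0175.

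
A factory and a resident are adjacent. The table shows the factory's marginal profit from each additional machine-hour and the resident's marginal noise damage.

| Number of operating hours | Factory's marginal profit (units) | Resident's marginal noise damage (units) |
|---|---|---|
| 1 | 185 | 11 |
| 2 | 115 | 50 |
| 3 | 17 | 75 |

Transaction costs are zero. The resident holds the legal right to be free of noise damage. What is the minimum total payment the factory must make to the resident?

Efficient level: marginal profit ≥ marginal noise damage through level 2, so k* = 2.
With the resident holding the right, the factory must at least compensate total damage at k*: 11 + 50 = 61.

61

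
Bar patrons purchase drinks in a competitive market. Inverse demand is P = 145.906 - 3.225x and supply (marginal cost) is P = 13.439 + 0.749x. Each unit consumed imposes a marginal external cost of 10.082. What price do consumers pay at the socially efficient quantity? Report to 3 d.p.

P = 46.588

Social marginal benefit = demand − MEC = 135.824 - 3.225x.
Set SMB = MC: 135.824 - 3.225x = 13.439 + 0.749x → x* = 30.7964.
Consumer price on the demand curve at x*: 145.906 − 3.225×30.7964 = 46.5876.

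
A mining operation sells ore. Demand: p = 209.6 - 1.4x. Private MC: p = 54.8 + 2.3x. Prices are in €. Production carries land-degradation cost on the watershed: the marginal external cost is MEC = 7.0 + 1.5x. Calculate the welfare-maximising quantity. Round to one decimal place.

Social marginal cost = private MC + MEC = 61.8 + 3.8x.
Set SMC = demand: 61.8 + 3.8x = 209.6 - 1.4x → x* = 28.4231.

x* = 28.4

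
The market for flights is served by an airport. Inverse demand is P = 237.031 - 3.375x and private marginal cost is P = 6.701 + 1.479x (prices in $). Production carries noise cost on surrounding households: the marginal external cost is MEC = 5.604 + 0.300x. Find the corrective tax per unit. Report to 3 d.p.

Social marginal cost = private MC + MEC = 12.305 + 1.779x.
Set SMC = demand: 12.305 + 1.779x = 237.031 - 3.375x → x* = 43.6023.
The Pigouvian tax equals MEC at x*: 5.604 + 0.300×43.6023 = 18.6847.

tax = $18.685 per unit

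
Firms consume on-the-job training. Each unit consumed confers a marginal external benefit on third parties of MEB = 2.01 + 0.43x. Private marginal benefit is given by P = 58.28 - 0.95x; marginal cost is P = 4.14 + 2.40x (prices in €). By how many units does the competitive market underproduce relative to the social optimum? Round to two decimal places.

Market equilibrium (private): 4.14 + 2.40x = 58.28 - 0.95x → x_m = 16.1612.
Social marginal benefit = demand + MEB = 60.29 - 0.52x.
Set SMB = MC: 60.29 - 0.52x = 4.14 + 2.40x → x* = 19.2295.
Gap = |16.1612 − 19.2295| = 3.0683.

3.07 units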